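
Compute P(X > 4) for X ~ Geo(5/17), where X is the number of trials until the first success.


P(X > 4) = P(first 4 trials all fail) = (1-p)^4 = (12/17)^4 = 20736/83521

20736/83521


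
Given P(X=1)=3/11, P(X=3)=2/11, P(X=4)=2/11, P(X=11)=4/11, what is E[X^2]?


E[X^2] = sum(g(x)*P(x))
= 1*3/11 + 9*2/11 + 16*2/11 + 121*4/11
= 537/11

537/11


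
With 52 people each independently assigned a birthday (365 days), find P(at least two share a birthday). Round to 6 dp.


P(all different) = prod((365-i)/365 for i=0..51) = 0.021995
P(at least one match) = 1 - 0.021995 = 0.978005

0.978005


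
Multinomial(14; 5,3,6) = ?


14! = 87178291200
Denominator: 5!=120 * 3!=6 * 6!=720
Coefficient = 87178291200 / 518400 = 168168

168168


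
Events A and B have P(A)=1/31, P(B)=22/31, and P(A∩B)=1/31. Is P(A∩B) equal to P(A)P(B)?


P(A)*P(B) = 1/31*22/31 = 22/961
P(A∩B) = 1/31 != 22/961, so not independent

No, A and B are not independent


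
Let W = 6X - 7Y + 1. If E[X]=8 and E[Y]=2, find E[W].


E[6X - 7Y + 1] = 6*E[X] - 7*E[Y] + 1
= (6)*(8) + (-7)*(2) + (1)
= 48 - 14 + 1 = 35

35


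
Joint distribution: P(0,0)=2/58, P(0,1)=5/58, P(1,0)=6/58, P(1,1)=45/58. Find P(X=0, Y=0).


Read from table: P(X=0, Y=0) = 2/58 = 1/29

1/29


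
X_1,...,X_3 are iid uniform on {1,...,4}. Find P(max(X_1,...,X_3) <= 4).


P(max <= 4) = P(all X_i <= 4) = (P(X_1 <= 4))^3
= (4/4)^3 = 1^3 = 1

1


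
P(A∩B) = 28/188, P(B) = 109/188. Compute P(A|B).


P(A|B) = P(A∩B)/P(B) = (28/188)/(109/188) = 28/109

28/109


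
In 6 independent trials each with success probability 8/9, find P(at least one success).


P(at least one) = 1 - P(none)
P(none) = (1 - 8/9)^6 = (1/9)^6 = 1/531441
P(at least one) = 1 - 1/531441 = 531440/531441

531440/531441


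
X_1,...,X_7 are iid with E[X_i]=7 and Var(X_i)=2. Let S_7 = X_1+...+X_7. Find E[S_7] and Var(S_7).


E[S_n] = n*mu = 7*7 = 49
Var(S_n) = n*sigma^2 = 7*2 = 14

E[S_7]=49, Var(S_7)=14


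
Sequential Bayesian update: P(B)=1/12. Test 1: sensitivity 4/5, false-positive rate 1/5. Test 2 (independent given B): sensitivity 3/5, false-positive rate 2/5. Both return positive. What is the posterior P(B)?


After test 1: P(+) = 4/5*1/12 + 1/5*11/12 = 1/4
P(B|+) = (1/15)/(1/4) = 4/15
After test 2 (use post1 as new prior): P(+) = 3/5*4/15 + 2/5*11/15 = 34/75
P(B|+,+) = (4/25)/(34/75) = 6/17

6/17


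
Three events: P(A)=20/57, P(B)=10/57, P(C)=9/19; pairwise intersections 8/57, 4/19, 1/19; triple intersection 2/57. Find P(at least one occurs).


P(A∪B∪C) = P(A)+P(B)+P(C) - P(AB)-P(AC)-P(BC) + P(ABC)
= 20/57+10/57+9/19 - 8/57-4/19-1/19 + 2/57
= 12/19

12/19


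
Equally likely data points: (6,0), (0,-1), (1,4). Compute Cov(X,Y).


E[X]=7/3, E[Y]=1, E[XY]=4/3
Cov(X,Y) = E[XY] - E[X]E[Y] = 4/3 - 7/3*1 = -1

-1


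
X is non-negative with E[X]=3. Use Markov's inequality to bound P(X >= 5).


Markov: P(X >= a) <= E[X]/a
P(X >= 5) <= 3/5

3/5


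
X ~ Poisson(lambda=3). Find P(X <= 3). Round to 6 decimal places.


P(X<=3) = e^(-3)*3^0/0! + e^(-3)*3^1/1! + e^(-3)*3^2/2! + e^(-3)*3^3/3!
≈ 0.0497870684 + 0.1493612051 + 0.2240418077 + 0.2240418077
= 0.6472318889
≈ 0.647232

0.647232


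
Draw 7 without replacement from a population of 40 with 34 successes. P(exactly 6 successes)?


P(X=6) = C(34,6)*C(6,1) / C(40,7)
= 1344904*6 / 18643560
= 8069424/18643560 = 19778/45695

19778/45695


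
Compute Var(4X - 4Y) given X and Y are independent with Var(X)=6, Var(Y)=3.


Independence => Cov(X,Y)=0
Var(4X - 4Y) = 4^2*Var(X) + (-4)^2*Var(Y)
= 16*6 + 16*3 = 144

144


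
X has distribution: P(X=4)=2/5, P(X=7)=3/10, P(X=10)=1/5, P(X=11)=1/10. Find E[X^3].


E[X^3] = sum(g(x)*P(x))
= 64*2/5 + 343*3/10 + 1000*1/5 + 1331*1/10
= 2308/5

2308/5


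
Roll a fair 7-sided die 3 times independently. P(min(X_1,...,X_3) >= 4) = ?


P(min >= 4) = P(all X_i >= 4) = (P(X_1 >= 4))^3
= (4/7)^3 = 64/343

64/343


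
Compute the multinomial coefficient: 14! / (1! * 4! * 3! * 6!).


14! = 87178291200
Denominator: 1!=1 * 4!=24 * 3!=6 * 6!=720
Coefficient = 87178291200 / 103680 = 840840

840840


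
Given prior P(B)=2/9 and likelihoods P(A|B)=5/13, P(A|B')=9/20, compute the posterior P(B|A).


P(A) = P(A|B)P(B) + P(A|B')P(B') = 5/13*2/9 + 9/20*7/9 = 1019/2340
P(B|A) = P(A|B)P(B)/P(A) = (10/117)/(1019/2340) = 200/1019

200/1019


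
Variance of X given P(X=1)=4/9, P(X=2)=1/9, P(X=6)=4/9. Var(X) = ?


E[X] = 10/3, E[X^2] = 152/9
Var(X) = E[X^2] - (E[X])^2 = 152/9 - (10/3)^2 = 52/9

52/9


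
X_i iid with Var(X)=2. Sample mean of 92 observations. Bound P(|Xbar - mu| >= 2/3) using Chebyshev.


Var(Xbar) = Var(X)/n = 2/92
Chebyshev: P(|Xbar-mu| >= 2/3) <= Var(Xbar)/(2/3)^2 = (1/46)/(4/9) = 9/184

9/184


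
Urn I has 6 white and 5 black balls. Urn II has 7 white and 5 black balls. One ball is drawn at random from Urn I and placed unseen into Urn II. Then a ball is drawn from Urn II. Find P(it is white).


P(transfer white) = 6/11; P(transfer black) = 5/11
If white transferred: Urn II has 8 white of 13, so P(white|white moved) = 8/13
If black transferred: Urn II has 7 white of 13, so P(white|black moved) = 7/13
By total probability: P(white) = 6/11*8/13 + 5/11*7/13 = 83/143

83/143


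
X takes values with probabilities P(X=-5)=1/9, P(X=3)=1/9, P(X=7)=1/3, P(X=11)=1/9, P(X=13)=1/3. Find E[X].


E[X] = sum(x * P(x))
= -5*1/9 + 3*1/9 + 7*1/3 + 11*1/9 + 13*1/3
= 23/3

23/3


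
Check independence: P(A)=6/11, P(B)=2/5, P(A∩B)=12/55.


P(A)*P(B) = 6/11*2/5 = 12/55
P(A∩B) = 12/55, which equals P(A)P(B), so independent

Yes, A and B are independent


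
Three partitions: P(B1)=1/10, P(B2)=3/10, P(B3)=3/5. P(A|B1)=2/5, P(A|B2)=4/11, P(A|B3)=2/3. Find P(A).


P(A) = P(A|B1)P(B1) + P(A|B2)P(B2) + P(A|B3)P(B3)
= 2/5*1/10 + 4/11*3/10 + 2/3*3/5
= 1/25 + 6/55 + 2/5 = 151/275

151/275


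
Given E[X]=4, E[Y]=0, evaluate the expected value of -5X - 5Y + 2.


E[-5X - 5Y + 2] = -5*E[X] - 5*E[Y] + 2
= (-5)*(4) + (-5)*(0) + (2)
= -20 + 0 + 2 = -18

-18


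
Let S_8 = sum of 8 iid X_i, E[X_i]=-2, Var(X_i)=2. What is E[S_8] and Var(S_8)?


E[S_n] = n*mu = 8*-2 = -16
Var(S_n) = n*sigma^2 = 8*2 = 16

E[S_8]=-16, Var(S_8)=16


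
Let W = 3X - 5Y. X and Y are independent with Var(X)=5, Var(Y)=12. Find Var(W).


Independence => Cov(X,Y)=0
Var(3X - 5Y) = 3^2*Var(X) + (-5)^2*Var(Y)
= 9*5 + 25*12 = 345

345


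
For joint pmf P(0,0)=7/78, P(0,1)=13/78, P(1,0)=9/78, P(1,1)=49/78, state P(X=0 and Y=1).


Read from table: P(X=0, Y=1) = 13/78 = 1/6

1/6


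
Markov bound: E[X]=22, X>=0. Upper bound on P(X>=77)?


Markov: P(X >= a) <= E[X]/a
P(X >= 77) <= 22/77 = 2/7

2/7


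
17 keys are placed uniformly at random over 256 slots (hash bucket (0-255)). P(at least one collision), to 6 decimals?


P(all different) = prod((256-i)/256 for i=0..16) = 0.580976
P(at least one match) = 1 - 0.580976 = 0.419024

0.419024


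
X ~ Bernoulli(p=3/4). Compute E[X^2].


For Bernoulli: X in {0,1}
E[X^2] = 0^2*(1-3/4) + 1^2*3/4 = 3/4

3/4


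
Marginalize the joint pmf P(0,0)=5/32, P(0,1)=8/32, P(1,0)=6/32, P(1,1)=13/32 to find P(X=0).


P(X=0) = P(0,0)+P(0,1) = 5/32 + 8/32 = 13/32

13/32


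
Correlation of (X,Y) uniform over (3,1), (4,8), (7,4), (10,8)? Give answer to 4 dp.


Cov(X,Y) = 4.2500, Var(X) = 7.5000, Var(Y) = 8.6875
rho = Cov/(sqrt(VarX)*sqrt(VarY)) = 0.5265

0.5265


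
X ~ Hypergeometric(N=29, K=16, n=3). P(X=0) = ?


P(X=0) = C(16,0)*C(13,3) / C(29,3)
= 1*286 / 3654
= 286/3654 = 143/1827

143/1827


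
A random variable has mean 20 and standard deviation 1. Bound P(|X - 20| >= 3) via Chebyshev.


k = 3/1 = 3
Chebyshev: P(|X-mu| >= k*sigma) <= 1/k^2 = 1/3^2 = 1/9

1/9


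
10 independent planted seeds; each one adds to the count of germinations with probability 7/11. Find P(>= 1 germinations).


P(at least one) = 1 - P(none)
P(none) = (1 - 7/11)^10 = (4/11)^10 = 1048576/25937424601
P(at least one) = 1 - 1048576/25937424601 = 25936376025/25937424601

25936376025/25937424601


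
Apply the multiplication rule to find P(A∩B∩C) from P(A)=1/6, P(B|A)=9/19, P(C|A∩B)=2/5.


P(A∩B∩C) = P(A) * P(B|A) * P(C|A∩B)
= 1/6 * 9/19 * 2/5
= 3/38 * 2/5 = 3/95

3/95


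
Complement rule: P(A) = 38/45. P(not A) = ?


P(A') = 1 - P(A) = 1 - 38/45 = 7/45

7/45


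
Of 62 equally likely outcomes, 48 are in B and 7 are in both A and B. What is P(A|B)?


P(A|B) = P(A∩B)/P(B) = (7/62)/(48/62) = 7/48

7/48


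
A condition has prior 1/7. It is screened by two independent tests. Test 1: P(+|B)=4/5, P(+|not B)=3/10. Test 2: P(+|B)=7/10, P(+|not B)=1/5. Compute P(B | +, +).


After test 1: P(+) = 4/5*1/7 + 3/10*6/7 = 13/35
P(B|+) = (4/35)/(13/35) = 4/13
After test 2 (use post1 as new prior): P(+) = 7/10*4/13 + 1/5*9/13 = 23/65
P(B|+,+) = (14/65)/(23/65) = 14/23

14/23


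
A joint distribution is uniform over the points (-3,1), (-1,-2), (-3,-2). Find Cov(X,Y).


E[X]=-7/3, E[Y]=-1, E[XY]=5/3
Cov(X,Y) = E[XY] - E[X]E[Y] = 5/3 + 7/3*-1 = -2/3

-2/3


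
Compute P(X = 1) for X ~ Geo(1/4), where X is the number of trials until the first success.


P(X=1) = (1-p)^0 * p = (3/4)^0 * 1/4
= 1 * 1/4 = 1/4

1/4


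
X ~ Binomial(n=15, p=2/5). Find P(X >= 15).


P(X>=15) = P(X=15)
= 32768/30517578125
= 32768/30517578125

32768/30517578125


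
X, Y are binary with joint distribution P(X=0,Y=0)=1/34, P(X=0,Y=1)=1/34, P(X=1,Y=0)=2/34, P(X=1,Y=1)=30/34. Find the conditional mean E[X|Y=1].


P(Y=1) = 31/34
E[X|Y=1] = (0*1 + 1*30)/31 = 30/31

30/31


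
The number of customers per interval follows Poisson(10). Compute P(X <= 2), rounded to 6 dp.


P(X<=2) = e^(-10)*10^0/0! + e^(-10)*10^1/1! + e^(-10)*10^2/2!
≈ 0.0000453999 + 0.0004539993 + 0.0022699965
= 0.0027693957
≈ 0.002769

0.002769


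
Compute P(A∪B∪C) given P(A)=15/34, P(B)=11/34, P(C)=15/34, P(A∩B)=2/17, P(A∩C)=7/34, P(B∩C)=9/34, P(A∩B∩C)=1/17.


P(A∪B∪C) = P(A)+P(B)+P(C) - P(AB)-P(AC)-P(BC) + P(ABC)
= 15/34+11/34+15/34 - 2/17-7/34-9/34 + 1/17
= 23/34

23/34


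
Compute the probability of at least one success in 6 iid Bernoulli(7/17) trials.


P(at least one) = 1 - P(none)
P(none) = (1 - 7/17)^6 = (10/17)^6 = 1000000/24137569
P(at least one) = 1 - 1000000/24137569 = 23137569/24137569

23137569/24137569


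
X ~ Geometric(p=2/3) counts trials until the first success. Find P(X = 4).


P(X=4) = (1-p)^3 * p = (1/3)^3 * 2/3
= 1/27 * 2/3 = 2/81

2/81


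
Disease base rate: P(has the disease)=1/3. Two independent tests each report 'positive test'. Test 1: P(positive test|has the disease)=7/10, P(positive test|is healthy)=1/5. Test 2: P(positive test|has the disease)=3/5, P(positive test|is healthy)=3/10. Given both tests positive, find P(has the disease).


After test 1: P(+) = 7/10*1/3 + 1/5*2/3 = 11/30
P(B|+) = (7/30)/(11/30) = 7/11
After test 2 (use post1 as new prior): P(+) = 3/5*7/11 + 3/10*4/11 = 27/55
P(B|+,+) = (21/55)/(27/55) = 7/9

7/9


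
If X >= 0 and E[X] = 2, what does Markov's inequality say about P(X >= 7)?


Markov: P(X >= a) <= E[X]/a
P(X >= 7) <= 2/7

2/7


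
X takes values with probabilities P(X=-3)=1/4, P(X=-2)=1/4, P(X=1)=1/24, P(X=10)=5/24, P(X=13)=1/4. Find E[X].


E[X] = sum(x * P(x))
= -3*1/4 - 2*1/4 + 1*1/24 + 10*5/24 + 13*1/4
= 33/8

33/8


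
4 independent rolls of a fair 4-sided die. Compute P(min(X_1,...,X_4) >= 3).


P(min >= 3) = P(all X_i >= 3) = (P(X_1 >= 3))^4
= (2/4)^4 = (1/2)^4 = 1/16

1/16


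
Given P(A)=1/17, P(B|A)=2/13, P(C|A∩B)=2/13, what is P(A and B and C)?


P(A∩B∩C) = P(A) * P(B|A) * P(C|A∩B)
= 1/17 * 2/13 * 2/13
= 2/221 * 2/13 = 4/2873

4/2873


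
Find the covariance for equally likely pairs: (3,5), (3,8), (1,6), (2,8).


E[X]=9/4, E[Y]=27/4, E[XY]=61/4
Cov(X,Y) = E[XY] - E[X]E[Y] = 61/4 - 9/4*27/4 = 1/16

1/16


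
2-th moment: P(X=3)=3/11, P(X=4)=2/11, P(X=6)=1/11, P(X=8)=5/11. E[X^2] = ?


E[X^2] = sum(x^2 * P(x))
= 9*3/11 + 16*2/11 + 36*1/11 + 64*5/11
= 415/11

415/11


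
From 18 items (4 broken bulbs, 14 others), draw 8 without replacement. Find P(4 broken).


P(X=4) = C(4,4)*C(14,4) / C(18,8)
= 1*1001 / 43758
= 1001/43758 = 7/306

7/306


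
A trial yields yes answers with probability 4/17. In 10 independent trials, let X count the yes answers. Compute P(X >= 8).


P(X>=8) = P(X=8) + P(X=9) + P(X=10)
= 498401280/2015993900449 + 34078720/2015993900449 + 1048576/2015993900449
= 533528576/2015993900449

533528576/2015993900449


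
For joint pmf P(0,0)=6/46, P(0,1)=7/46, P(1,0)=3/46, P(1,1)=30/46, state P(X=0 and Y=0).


Read from table: P(X=0, Y=0) = 6/46 = 3/23

3/23


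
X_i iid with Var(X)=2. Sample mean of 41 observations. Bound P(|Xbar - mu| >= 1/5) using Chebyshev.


Var(Xbar) = Var(X)/n = 2/41
Chebyshev: P(|Xbar-mu| >= 1/5) <= Var(Xbar)/(1/5)^2 = (2/41)/(1/25) = 50/41
Bound exceeds 1, so trivial bound: 1

1


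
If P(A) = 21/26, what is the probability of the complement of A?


P(A') = 1 - P(A) = 1 - 21/26 = 5/26

5/26


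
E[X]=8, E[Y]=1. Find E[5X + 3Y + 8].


E[5X + 3Y + 8] = 5*E[X] + 3*E[Y] + 8
= (5)*(8) + (3)*(1) + (8)
= 40 + 3 + 8 = 51

51


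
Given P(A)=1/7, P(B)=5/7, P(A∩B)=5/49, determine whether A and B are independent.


P(A)*P(B) = 1/7*5/7 = 5/49
P(A∩B) = 5/49, which equals P(A)P(B), so independent

Yes, A and B are independent


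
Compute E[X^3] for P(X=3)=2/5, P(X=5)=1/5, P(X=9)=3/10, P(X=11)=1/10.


E[X^3] = sum(g(x)*P(x))
= 27*2/5 + 125*1/5 + 729*3/10 + 1331*1/10
= 1938/5

1938/5


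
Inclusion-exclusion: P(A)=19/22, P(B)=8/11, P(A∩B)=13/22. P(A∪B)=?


P(A∪B) = P(A) + P(B) - P(A∩B)
= 19/22 + 8/11 - 13/22 = 1

1


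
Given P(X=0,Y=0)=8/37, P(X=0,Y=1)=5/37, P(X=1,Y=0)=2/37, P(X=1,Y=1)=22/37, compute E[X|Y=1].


P(Y=1) = 27/37
E[X|Y=1] = (0*5 + 1*22)/27 = 22/27

22/27


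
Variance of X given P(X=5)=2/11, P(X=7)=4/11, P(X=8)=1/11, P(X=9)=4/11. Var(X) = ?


E[X] = 82/11, E[X^2] = 634/11
Var(X) = E[X^2] - (E[X])^2 = 634/11 - (82/11)^2 = 250/121

250/121


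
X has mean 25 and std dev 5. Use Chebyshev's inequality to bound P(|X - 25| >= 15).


k = 15/5 = 3
Chebyshev: P(|X-mu| >= k*sigma) <= 1/k^2 = 1/3^2 = 1/9

1/9


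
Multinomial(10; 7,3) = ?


10! = 3628800
Denominator: 7!=5040 * 3!=6
Coefficient = 3628800 / 30240 = 120

120


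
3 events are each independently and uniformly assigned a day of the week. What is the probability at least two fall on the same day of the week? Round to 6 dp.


P(all different) = prod((7-i)/7 for i=0..2) = 0.612245
P(at least one match) = 1 - 0.612245 = 0.387755

0.387755


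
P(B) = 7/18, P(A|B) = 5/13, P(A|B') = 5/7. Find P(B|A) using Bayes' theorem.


P(A) = P(A|B)P(B) + P(A|B')P(B') = 5/13*7/18 + 5/7*11/18 = 160/273
P(B|A) = P(A|B)P(B)/P(A) = (35/234)/(160/273) = 49/192

49/192


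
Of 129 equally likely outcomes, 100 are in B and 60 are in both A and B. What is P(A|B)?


P(A|B) = P(A∩B)/P(B) = (60/129)/(100/129) = 60/100 = 3/5

3/5


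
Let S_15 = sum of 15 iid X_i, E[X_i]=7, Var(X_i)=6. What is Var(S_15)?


By independence, Var(S_n) = n*Var(X_1) = 15*6 = 90

90


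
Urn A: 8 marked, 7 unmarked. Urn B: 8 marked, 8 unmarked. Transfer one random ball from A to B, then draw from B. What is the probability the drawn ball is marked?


P(transfer marked) = 8/15; P(transfer unmarked) = 7/15
If marked transferred: Urn II has 9 marked of 17, so P(marked|marked moved) = 9/17
If unmarked transferred: Urn II has 8 marked of 17, so P(marked|unmarked moved) = 8/17
By total probability: P(marked) = 8/15*9/17 + 7/15*8/17 = 128/255

128/255


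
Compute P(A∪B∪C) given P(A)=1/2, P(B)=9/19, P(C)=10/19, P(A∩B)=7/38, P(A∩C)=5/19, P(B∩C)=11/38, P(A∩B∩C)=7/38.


P(A∪B∪C) = P(A)+P(B)+P(C) - P(AB)-P(AC)-P(BC) + P(ABC)
= 1/2+9/19+10/19 - 7/38-5/19-11/38 + 7/38
= 18/19

18/19


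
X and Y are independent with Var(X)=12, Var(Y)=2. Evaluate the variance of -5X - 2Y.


Independence => Cov(X,Y)=0
Var(-5X - 2Y) = (-5)^2*Var(X) + (-2)^2*Var(Y)
= 25*12 + 4*2 = 308

308


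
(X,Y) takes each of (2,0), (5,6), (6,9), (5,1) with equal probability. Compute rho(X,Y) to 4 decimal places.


Cov(X,Y) = 4.2500, Var(X) = 2.2500, Var(Y) = 13.5000
rho = Cov/(sqrt(VarX)*sqrt(VarY)) = 0.7711

0.7711


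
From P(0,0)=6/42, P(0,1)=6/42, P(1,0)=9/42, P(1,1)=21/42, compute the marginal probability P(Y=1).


P(Y=1) = P(0,1)+P(1,1) = 6/42 + 21/42 = 27/42 = 9/14

9/14


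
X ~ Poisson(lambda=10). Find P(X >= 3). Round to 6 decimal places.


P(X>=3) = 1 - P(X<=2) = 1 - (e^(-10)*10^0/0! + e^(-10)*10^1/1! + e^(-10)*10^2/2!)
≈ 1 - (0.0000453999 + 0.0004539993 + 0.0022699965)
= 1 - 0.0027693957 = 0.9972306043
≈ 0.997231

0.997231


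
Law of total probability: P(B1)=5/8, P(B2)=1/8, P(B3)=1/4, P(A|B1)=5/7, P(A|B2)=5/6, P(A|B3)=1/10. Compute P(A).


P(A) = P(A|B1)P(B1) + P(A|B2)P(B2) + P(A|B3)P(B3)
= 5/7*5/8 + 5/6*1/8 + 1/10*1/4
= 25/56 + 5/48 + 1/40 = 967/1680

967/1680


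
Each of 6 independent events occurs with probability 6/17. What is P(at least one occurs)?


P(at least one) = 1 - P(none)
P(none) = (1 - 6/17)^6 = (11/17)^6 = 1771561/24137569
P(at least one) = 1 - 1771561/24137569 = 22366008/24137569

22366008/24137569


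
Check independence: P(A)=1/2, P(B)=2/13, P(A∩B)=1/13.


P(A)*P(B) = 1/2*2/13 = 1/13
P(A∩B) = 1/13, which equals P(A)P(B), so independent

Yes, A and B are independent


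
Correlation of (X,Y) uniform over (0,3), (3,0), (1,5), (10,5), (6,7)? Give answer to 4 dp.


Cov(X,Y) = 3.4000, Var(X) = 13.2000, Var(Y) = 5.6000
rho = Cov/(sqrt(VarX)*sqrt(VarY)) = 0.3955

0.3955


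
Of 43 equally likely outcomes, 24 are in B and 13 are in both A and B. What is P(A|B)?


P(A|B) = P(A∩B)/P(B) = (13/43)/(24/43) = 13/24

13/24


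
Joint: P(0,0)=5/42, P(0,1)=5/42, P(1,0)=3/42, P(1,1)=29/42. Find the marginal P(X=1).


P(X=1) = P(1,0)+P(1,1) = 3/42 + 29/42 = 32/42 = 16/21

16/21


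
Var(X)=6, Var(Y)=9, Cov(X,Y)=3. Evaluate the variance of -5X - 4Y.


Var(-5X - 4Y) = (-5)^2*Var(X) + (-4)^2*Var(Y) + 2*(-5)*(-4)*Cov(X,Y)
= 25*6 + 16*9 + 40*3
= 150 + 144 + 120 = 414

414


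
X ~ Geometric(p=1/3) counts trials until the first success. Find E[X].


For geometric (trials until first success), E[X] = 1/p = 1/(1/3) = 3

3


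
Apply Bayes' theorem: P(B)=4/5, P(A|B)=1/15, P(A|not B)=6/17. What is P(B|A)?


P(A) = P(A|B)P(B) + P(A|B')P(B') = 1/15*4/5 + 6/17*1/5 = 158/1275
P(B|A) = P(A|B)P(B)/P(A) = (4/75)/(158/1275) = 34/79

34/79


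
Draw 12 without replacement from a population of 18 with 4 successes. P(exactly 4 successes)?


P(X=4) = C(4,4)*C(14,8) / C(18,12)
= 1*3003 / 18564
= 3003/18564 = 11/68

11/68


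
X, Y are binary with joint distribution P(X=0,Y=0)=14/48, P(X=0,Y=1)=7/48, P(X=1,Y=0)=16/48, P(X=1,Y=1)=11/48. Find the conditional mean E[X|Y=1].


P(Y=1) = 18/48
E[X|Y=1] = (0*7 + 1*11)/18 = 11/18

11/18


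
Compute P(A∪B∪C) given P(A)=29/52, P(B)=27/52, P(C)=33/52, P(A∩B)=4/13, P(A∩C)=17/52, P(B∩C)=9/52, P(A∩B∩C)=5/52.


P(A∪B∪C) = P(A)+P(B)+P(C) - P(AB)-P(AC)-P(BC) + P(ABC)
= 29/52+27/52+33/52 - 4/13-17/52-9/52 + 5/52
= 1

1


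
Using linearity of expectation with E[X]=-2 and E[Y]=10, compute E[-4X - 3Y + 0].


E[-4X - 3Y + 0] = -4*E[X] - 3*E[Y] + 0
= (-4)*(-2) + (-3)*(10) + (0)
= 8 - 30 + 0 = -22

-22


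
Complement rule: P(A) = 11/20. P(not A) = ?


P(A') = 1 - P(A) = 1 - 11/20 = 9/20

9/20


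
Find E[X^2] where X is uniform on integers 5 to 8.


E[X^2] = (1/4) * sum(x^2 for x=5..8)
= 174/4 = 87/2

87/2


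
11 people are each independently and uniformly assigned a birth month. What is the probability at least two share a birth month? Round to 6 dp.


P(all different) = prod((12-i)/12 for i=0..10) = 0.000645
P(at least one match) = 1 - 0.000645 = 0.999355

0.999355


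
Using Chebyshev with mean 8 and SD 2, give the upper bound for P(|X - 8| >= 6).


k = 6/2 = 3
Chebyshev: P(|X-mu| >= k*sigma) <= 1/k^2 = 1/3^2 = 1/9

1/9


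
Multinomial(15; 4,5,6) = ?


15! = 1307674368000
Denominator: 4!=24 * 5!=120 * 6!=720
Coefficient = 1307674368000 / 2073600 = 630630

630630


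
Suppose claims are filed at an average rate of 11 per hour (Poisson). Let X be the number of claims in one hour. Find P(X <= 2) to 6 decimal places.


P(X<=2) = e^(-11)*11^0/0! + e^(-11)*11^1/1! + e^(-11)*11^2/2!
≈ 0.0000167017 + 0.0001837187 + 0.0010104529
= 0.0012108733
≈ 0.001211

0.001211


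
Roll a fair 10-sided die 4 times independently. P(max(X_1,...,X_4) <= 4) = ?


P(max <= 4) = P(all X_i <= 4) = (P(X_1 <= 4))^4
= (4/10)^4 = (2/5)^4 = 16/625

16/625


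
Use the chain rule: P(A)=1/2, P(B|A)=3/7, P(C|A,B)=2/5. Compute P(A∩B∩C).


P(A∩B∩C) = P(A) * P(B|A) * P(C|A∩B)
= 1/2 * 3/7 * 2/5
= 3/14 * 2/5 = 3/35

3/35


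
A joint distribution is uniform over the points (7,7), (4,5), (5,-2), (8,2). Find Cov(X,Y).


E[X]=6, E[Y]=3, E[XY]=75/4
Cov(X,Y) = E[XY] - E[X]E[Y] = 75/4 - 6*3 = 3/4

3/4


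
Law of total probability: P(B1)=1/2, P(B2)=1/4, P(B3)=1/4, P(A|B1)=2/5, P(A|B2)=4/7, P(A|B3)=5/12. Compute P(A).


P(A) = P(A|B1)P(B1) + P(A|B2)P(B2) + P(A|B3)P(B3)
= 2/5*1/2 + 4/7*1/4 + 5/12*1/4
= 1/5 + 1/7 + 5/48 = 751/1680

751/1680


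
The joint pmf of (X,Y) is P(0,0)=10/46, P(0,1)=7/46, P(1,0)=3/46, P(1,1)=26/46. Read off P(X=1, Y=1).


Read from table: P(X=1, Y=1) = 26/46 = 13/23

13/23


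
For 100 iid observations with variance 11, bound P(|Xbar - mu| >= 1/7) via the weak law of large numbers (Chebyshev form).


Var(Xbar) = Var(X)/n = 11/100
Chebyshev: P(|Xbar-mu| >= 1/7) <= Var(Xbar)/(1/7)^2 = (11/100)/(1/49) = 539/100
Bound exceeds 1, so trivial bound: 1

1


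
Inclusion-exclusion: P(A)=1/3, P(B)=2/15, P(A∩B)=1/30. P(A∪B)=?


P(A∪B) = P(A) + P(B) - P(A∩B)
= 1/3 + 2/15 - 1/30 = 13/30

13/30


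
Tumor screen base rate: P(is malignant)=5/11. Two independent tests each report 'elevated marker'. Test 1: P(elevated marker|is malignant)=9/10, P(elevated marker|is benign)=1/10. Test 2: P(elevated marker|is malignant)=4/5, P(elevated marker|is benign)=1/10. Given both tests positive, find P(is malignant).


After test 1: P(+) = 9/10*5/11 + 1/10*6/11 = 51/110
P(B|+) = (9/22)/(51/110) = 15/17
After test 2 (use post1 as new prior): P(+) = 4/5*15/17 + 1/10*2/17 = 61/85
P(B|+,+) = (12/17)/(61/85) = 60/61

60/61


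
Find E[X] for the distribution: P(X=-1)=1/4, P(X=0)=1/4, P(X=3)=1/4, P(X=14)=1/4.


E[X] = sum(x * P(x))
= -1*1/4 + 0*1/4 + 3*1/4 + 14*1/4
= 4

4


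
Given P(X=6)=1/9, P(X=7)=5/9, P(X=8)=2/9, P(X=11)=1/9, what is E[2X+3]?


E[2X+3] = sum(g(x)*P(x))
= 15*1/9 + 17*5/9 + 19*2/9 + 25*1/9
= 163/9

163/9


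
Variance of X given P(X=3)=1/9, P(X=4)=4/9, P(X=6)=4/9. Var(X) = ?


E[X] = 43/9, E[X^2] = 217/9
Var(X) = E[X^2] - (E[X])^2 = 217/9 - (43/9)^2 = 104/81

104/81


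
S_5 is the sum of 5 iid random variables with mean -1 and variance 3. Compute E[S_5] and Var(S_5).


E[S_n] = n*mu = 5*-1 = -5
Var(S_n) = n*sigma^2 = 5*3 = 15

E[S_5]=-5, Var(S_5)=15


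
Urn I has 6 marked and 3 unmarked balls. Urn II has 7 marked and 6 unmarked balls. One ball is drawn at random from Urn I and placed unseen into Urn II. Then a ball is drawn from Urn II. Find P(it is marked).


P(transfer marked) = 6/9 = 2/3; P(transfer unmarked) = 1/3
If marked transferred: Urn II has 8 marked of 14, so P(marked|marked moved) = 4/7
If unmarked transferred: Urn II has 7 marked of 14, so P(marked|unmarked moved) = 1/2
By total probability: P(marked) = 2/3*4/7 + 1/3*1/2 = 23/42

23/42


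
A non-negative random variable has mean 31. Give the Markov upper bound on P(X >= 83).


Markov: P(X >= a) <= E[X]/a
P(X >= 83) <= 31/83

31/83


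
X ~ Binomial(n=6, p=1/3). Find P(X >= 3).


P(X>=3) = P(X=3) + P(X=4) + P(X=5) + P(X=6)
= 160/729 + 20/243 + 4/243 + 1/729
= 233/729

233/729


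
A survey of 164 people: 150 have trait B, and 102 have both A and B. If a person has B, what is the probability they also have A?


P(A|B) = P(A∩B)/P(B) = (102/164)/(150/164) = 102/150 = 17/25

17/25


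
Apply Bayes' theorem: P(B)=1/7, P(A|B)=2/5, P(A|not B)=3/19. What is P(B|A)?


P(A) = P(A|B)P(B) + P(A|B')P(B') = 2/5*1/7 + 3/19*6/7 = 128/665
P(B|A) = P(A|B)P(B)/P(A) = (2/35)/(128/665) = 19/64

19/64


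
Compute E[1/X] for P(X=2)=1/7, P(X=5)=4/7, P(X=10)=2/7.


E[1/X] = sum(g(x)*P(x))
= 1/2*1/7 + 1/5*4/7 + 1/10*2/7
= 3/14

3/14


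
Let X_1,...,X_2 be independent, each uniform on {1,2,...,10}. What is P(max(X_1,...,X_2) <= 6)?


P(max <= 6) = P(all X_i <= 6) = (P(X_1 <= 6))^2
= (6/10)^2 = (3/5)^2 = 9/25

9/25


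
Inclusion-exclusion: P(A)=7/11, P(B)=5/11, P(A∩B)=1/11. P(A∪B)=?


P(A∪B) = P(A) + P(B) - P(A∩B)
= 7/11 + 5/11 - 1/11 = 1

1


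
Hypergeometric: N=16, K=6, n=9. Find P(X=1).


P(X=1) = C(6,1)*C(10,8) / C(16,9)
= 6*45 / 11440
= 270/11440 = 27/1144

27/1144


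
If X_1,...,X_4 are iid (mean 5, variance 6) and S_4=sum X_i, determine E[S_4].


E[S_n] = n*E[X_1] = 4*5 = 20

20


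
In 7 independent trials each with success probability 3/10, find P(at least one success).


P(at least one) = 1 - P(none)
P(none) = (1 - 3/10)^7 = (7/10)^7 = 823543/10000000
P(at least one) = 1 - 823543/10000000 = 9176457/10000000

9176457/10000000


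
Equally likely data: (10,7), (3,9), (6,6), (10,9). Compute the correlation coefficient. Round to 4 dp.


Cov(X,Y) = -0.4375, Var(X) = 8.6875, Var(Y) = 1.6875
rho = Cov/(sqrt(VarX)*sqrt(VarY)) = -0.1143

-0.1143


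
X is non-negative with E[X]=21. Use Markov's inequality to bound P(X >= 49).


Markov: P(X >= a) <= E[X]/a
P(X >= 49) <= 21/49 = 3/7

3/7


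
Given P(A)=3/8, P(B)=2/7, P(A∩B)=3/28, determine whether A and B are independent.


P(A)*P(B) = 3/8*2/7 = 3/28
P(A∩B) = 3/28, which equals P(A)P(B), so independent

Yes, A and B are independent


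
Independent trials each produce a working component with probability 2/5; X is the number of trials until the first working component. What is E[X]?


For geometric (trials until first success), E[X] = 1/p = 1/(2/5) = 5/2

5/2


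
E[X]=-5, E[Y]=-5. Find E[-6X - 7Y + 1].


E[-6X - 7Y + 1] = -6*E[X] - 7*E[Y] + 1
= (-6)*(-5) + (-7)*(-5) + (1)
= 30 + 35 + 1 = 66

66


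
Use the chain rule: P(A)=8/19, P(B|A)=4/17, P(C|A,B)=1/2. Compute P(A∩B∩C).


P(A∩B∩C) = P(A) * P(B|A) * P(C|A∩B)
= 8/19 * 4/17 * 1/2
= 32/323 * 1/2 = 16/323

16/323


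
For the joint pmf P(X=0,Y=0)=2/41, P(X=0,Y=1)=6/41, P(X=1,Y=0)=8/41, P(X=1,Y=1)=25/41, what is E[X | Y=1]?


P(Y=1) = 31/41
E[X|Y=1] = (0*6 + 1*25)/31 = 25/31

25/31


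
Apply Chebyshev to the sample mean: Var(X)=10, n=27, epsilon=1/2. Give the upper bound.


Var(Xbar) = Var(X)/n = 10/27
Chebyshev: P(|Xbar-mu| >= 1/2) <= Var(Xbar)/(1/2)^2 = (10/27)/(1/4) = 40/27
Bound exceeds 1, so trivial bound: 1

1


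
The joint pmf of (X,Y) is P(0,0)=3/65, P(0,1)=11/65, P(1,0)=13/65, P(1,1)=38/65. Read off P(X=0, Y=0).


Read from table: P(X=0, Y=0) = 3/65

3/65


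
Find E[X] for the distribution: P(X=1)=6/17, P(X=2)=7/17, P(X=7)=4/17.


E[X] = sum(x * P(x))
= 1*6/17 + 2*7/17 + 7*4/17
= 48/17

48/17


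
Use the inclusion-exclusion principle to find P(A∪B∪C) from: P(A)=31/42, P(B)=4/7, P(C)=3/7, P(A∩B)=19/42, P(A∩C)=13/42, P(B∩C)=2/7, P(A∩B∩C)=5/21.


P(A∪B∪C) = P(A)+P(B)+P(C) - P(AB)-P(AC)-P(BC) + P(ABC)
= 31/42+4/7+3/7 - 19/42-13/42-2/7 + 5/21
= 13/14

13/14


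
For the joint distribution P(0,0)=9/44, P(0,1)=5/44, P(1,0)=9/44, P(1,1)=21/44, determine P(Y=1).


P(Y=1) = P(0,1)+P(1,1) = 5/44 + 21/44 = 26/44 = 13/22

13/22


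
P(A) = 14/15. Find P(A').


P(A') = 1 - P(A) = 1 - 14/15 = 1/15

1/15


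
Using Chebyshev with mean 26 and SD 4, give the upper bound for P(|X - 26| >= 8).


k = 8/4 = 2
Chebyshev: P(|X-mu| >= k*sigma) <= 1/k^2 = 1/2^2 = 1/4

1/4


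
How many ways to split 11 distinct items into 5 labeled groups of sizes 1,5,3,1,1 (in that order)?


11! = 39916800
Denominator: 1!=1 * 5!=120 * 3!=6 * 1!=1 * 1!=1
Coefficient = 39916800 / 720 = 55440

55440


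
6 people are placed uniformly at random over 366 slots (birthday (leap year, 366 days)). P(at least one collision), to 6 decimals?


P(all different) = prod((366-i)/366 for i=0..5) = 0.959646
P(at least one match) = 1 - 0.959646 = 0.040354

0.040354


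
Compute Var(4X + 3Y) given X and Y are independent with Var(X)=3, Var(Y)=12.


Independence => Cov(X,Y)=0
Var(4X + 3Y) = 4^2*Var(X) + 3^2*Var(Y)
= 16*3 + 9*12 = 156

156


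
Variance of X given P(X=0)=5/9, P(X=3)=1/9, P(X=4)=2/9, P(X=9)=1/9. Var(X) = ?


E[X] = 20/9, E[X^2] = 122/9
Var(X) = E[X^2] - (E[X])^2 = 122/9 - (20/9)^2 = 698/81

698/81


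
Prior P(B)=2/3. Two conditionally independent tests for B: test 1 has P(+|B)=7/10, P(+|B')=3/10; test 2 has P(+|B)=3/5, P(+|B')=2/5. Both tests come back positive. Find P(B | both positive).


After test 1: P(+) = 7/10*2/3 + 3/10*1/3 = 17/30
P(B|+) = (7/15)/(17/30) = 14/17
After test 2 (use post1 as new prior): P(+) = 3/5*14/17 + 2/5*3/17 = 48/85
P(B|+,+) = (42/85)/(48/85) = 7/8

7/8


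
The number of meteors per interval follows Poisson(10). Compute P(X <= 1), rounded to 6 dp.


P(X<=1) = e^(-10)*10^0/0! + e^(-10)*10^1/1!
≈ 0.0000453999 + 0.0004539993
= 0.0004993992
≈ 0.000499

0.000499


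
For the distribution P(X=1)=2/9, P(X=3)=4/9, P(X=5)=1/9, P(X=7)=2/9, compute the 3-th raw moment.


E[X^3] = sum(x^3 * P(x))
= 1*2/9 + 27*4/9 + 125*1/9 + 343*2/9
= 307/3

307/3


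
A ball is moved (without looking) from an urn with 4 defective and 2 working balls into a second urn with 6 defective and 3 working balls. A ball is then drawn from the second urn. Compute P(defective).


P(transfer defective) = 4/6 = 2/3; P(transfer working) = 1/3
If defective transferred: Urn II has 7 defective of 10, so P(defective|defective moved) = 7/10
If working transferred: Urn II has 6 defective of 10, so P(defective|working moved) = 3/5
By total probability: P(defective) = 2/3*7/10 + 1/3*3/5 = 2/3

2/3


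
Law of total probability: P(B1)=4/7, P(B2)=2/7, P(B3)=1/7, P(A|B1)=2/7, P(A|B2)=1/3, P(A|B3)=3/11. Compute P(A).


P(A) = P(A|B1)P(B1) + P(A|B2)P(B2) + P(A|B3)P(B3)
= 2/7*4/7 + 1/3*2/7 + 3/11*1/7
= 8/49 + 2/21 + 3/77 = 481/1617

481/1617


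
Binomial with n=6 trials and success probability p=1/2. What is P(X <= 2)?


P(X<=2) = P(X=0) + P(X=1) + P(X=2)
= 1/64 + 3/32 + 15/64
= 11/32

11/32


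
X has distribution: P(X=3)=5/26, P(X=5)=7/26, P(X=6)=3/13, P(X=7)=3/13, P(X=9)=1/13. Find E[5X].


E[5X] = sum(g(x)*P(x))
= 15*5/26 + 25*7/26 + 30*3/13 + 35*3/13 + 45*1/13
= 365/13

365/13


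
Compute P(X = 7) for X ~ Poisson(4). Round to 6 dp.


P(X=7) = e^(-4) * 4^7 / 7!
≈ 0.01831563889 * 16384 / 5040
≈ 0.059540

0.059540


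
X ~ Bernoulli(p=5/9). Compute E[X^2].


For Bernoulli: X in {0,1}
E[X^2] = 0^2*(1-5/9) + 1^2*5/9 = 5/9

5/9


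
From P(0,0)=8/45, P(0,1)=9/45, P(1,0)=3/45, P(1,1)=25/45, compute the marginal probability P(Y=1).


P(Y=1) = P(0,1)+P(1,1) = 9/45 + 25/45 = 34/45

34/45


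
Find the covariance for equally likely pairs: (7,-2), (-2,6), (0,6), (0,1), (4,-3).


E[X]=9/5, E[Y]=8/5, E[XY]=-38/5
Cov(X,Y) = E[XY] - E[X]E[Y] = -38/5 - 9/5*8/5 = -262/25

-262/25


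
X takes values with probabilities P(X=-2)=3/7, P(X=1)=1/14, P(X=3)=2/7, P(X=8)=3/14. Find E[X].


E[X] = sum(x * P(x))
= -2*3/7 + 1*1/14 + 3*2/7 + 8*3/14
= 25/14

25/14


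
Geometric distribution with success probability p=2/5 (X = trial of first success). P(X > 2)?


P(X > 2) = P(first 2 trials all fail) = (1-p)^2 = (3/5)^2 = 9/25

9/25


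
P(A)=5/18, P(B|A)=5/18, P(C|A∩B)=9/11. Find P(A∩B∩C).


P(A∩B∩C) = P(A) * P(B|A) * P(C|A∩B)
= 5/18 * 5/18 * 9/11
= 25/324 * 9/11 = 25/396

25/396


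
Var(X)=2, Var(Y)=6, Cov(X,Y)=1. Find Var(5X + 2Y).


Var(5X + 2Y) = 5^2*Var(X) + 2^2*Var(Y) + 2*5*2*Cov(X,Y)
= 25*2 + 4*6 + 20*1
= 50 + 24 + 20 = 94

94


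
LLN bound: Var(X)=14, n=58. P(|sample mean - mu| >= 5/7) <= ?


Var(Xbar) = Var(X)/n = 14/58
Chebyshev: P(|Xbar-mu| >= 5/7) <= Var(Xbar)/(5/7)^2 = (7/29)/(25/49) = 343/725

343/725


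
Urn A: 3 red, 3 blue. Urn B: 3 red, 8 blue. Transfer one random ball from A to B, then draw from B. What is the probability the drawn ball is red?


P(transfer red) = 3/6 = 1/2; P(transfer blue) = 1/2
If red transferred: Urn II has 4 red of 12, so P(red|red moved) = 1/3
If blue transferred: Urn II has 3 red of 12, so P(red|blue moved) = 1/4
By total probability: P(red) = 1/2*1/3 + 1/2*1/4 = 7/24

7/24


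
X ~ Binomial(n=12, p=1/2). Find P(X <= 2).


P(X<=2) = P(X=0) + P(X=1) + P(X=2)
= 1/4096 + 3/1024 + 33/2048
= 79/4096

79/4096


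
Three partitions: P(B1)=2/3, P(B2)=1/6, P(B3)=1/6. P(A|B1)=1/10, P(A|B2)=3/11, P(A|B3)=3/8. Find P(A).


P(A) = P(A|B1)P(B1) + P(A|B2)P(B2) + P(A|B3)P(B3)
= 1/10*2/3 + 3/11*1/6 + 3/8*1/6
= 1/15 + 1/22 + 1/16 = 461/2640

461/2640


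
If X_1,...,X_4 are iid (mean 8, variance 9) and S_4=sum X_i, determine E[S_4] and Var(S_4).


E[S_n] = n*mu = 4*8 = 32
Var(S_n) = n*sigma^2 = 4*9 = 36

E[S_4]=32, Var(S_4)=36


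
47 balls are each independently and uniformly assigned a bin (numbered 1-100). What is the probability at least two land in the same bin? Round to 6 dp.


P(all different) = prod((100-i)/100 for i=0..46) = 0.000002
P(at least one match) = 1 - 0.000002 = 0.999998

0.999998


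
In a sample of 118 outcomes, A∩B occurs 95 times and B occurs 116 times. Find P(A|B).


P(A|B) = P(A∩B)/P(B) = (95/118)/(116/118) = 95/116

95/116


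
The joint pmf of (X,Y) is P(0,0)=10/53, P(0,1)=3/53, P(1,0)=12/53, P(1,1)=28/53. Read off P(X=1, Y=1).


Read from table: P(X=1, Y=1) = 28/53

28/53


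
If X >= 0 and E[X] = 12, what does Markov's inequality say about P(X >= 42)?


Markov: P(X >= a) <= E[X]/a
P(X >= 42) <= 12/42 = 2/7

2/7


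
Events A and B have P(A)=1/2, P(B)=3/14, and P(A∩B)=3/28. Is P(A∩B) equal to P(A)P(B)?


P(A)*P(B) = 1/2*3/14 = 3/28
P(A∩B) = 3/28, which equals P(A)P(B), so independent

Yes, A and B are independent


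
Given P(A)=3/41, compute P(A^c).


P(A') = 1 - P(A) = 1 - 3/41 = 38/41

38/41


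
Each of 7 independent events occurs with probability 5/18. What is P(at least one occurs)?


P(at least one) = 1 - P(none)
P(none) = (1 - 5/18)^7 = (13/18)^7 = 62748517/612220032
P(at least one) = 1 - 62748517/612220032 = 549471515/612220032

549471515/612220032


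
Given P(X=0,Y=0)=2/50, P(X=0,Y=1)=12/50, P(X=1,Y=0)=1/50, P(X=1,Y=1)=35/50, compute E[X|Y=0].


P(Y=0) = 3/50
E[X|Y=0] = (0*2 + 1*1)/3 = 1/3

1/3


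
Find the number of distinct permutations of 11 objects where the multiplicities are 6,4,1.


11! = 39916800
Denominator: 6!=720 * 4!=24 * 1!=1
Coefficient = 39916800 / 17280 = 2310

2310


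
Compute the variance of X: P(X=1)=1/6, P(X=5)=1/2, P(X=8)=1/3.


E[X] = 16/3, E[X^2] = 34
Var(X) = E[X^2] - (E[X])^2 = 34 - (16/3)^2 = 50/9

50/9


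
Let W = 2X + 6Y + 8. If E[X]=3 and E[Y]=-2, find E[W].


E[2X + 6Y + 8] = 2*E[X] + 6*E[Y] + 8
= (2)*(3) + (6)*(-2) + (8)
= 6 - 12 + 8 = 2

2


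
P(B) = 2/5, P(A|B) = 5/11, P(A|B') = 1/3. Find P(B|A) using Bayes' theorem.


P(A) = P(A|B)P(B) + P(A|B')P(B') = 5/11*2/5 + 1/3*3/5 = 21/55
P(B|A) = P(A|B)P(B)/P(A) = (2/11)/(21/55) = 10/21

10/21


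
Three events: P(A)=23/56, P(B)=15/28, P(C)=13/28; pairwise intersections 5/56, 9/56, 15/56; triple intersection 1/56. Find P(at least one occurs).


P(A∪B∪C) = P(A)+P(B)+P(C) - P(AB)-P(AC)-P(BC) + P(ABC)
= 23/56+15/28+13/28 - 5/56-9/56-15/56 + 1/56
= 51/56

51/56


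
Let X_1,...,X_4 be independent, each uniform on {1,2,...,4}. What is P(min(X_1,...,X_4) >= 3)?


P(min >= 3) = P(all X_i >= 3) = (P(X_1 >= 3))^4
= (2/4)^4 = (1/2)^4 = 1/16

1/16


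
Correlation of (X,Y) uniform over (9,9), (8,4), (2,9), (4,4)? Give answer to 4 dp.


Cov(X,Y) = -0.6250, Var(X) = 8.1875, Var(Y) = 6.2500
rho = Cov/(sqrt(VarX)*sqrt(VarY)) = -0.0874

-0.0874


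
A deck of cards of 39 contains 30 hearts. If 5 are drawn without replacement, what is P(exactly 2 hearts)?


P(X=2) = C(30,2)*C(9,3) / C(39,5)
= 435*84 / 575757
= 36540/575757 = 580/9139

580/9139


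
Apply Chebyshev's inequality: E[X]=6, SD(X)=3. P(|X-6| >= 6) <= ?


k = 6/3 = 2
Chebyshev: P(|X-mu| >= k*sigma) <= 1/k^2 = 1/2^2 = 1/4

1/4


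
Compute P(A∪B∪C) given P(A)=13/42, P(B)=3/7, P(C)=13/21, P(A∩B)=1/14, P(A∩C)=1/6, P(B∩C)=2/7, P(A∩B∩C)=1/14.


P(A∪B∪C) = P(A)+P(B)+P(C) - P(AB)-P(AC)-P(BC) + P(ABC)
= 13/42+3/7+13/21 - 1/14-1/6-2/7 + 1/14
= 19/21

19/21


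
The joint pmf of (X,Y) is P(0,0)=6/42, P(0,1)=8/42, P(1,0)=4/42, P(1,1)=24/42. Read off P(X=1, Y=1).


Read from table: P(X=1, Y=1) = 24/42 = 4/7

4/7


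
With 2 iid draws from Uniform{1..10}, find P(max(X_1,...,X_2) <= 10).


P(max <= 10) = P(all X_i <= 10) = (P(X_1 <= 10))^2
= (10/10)^2 = 1^2 = 1

1


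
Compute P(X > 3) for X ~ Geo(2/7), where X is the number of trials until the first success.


P(X > 3) = P(first 3 trials all fail) = (1-p)^3 = (5/7)^3 = 125/343

125/343


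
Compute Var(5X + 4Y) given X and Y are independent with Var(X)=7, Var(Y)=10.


Independence => Cov(X,Y)=0
Var(5X + 4Y) = 5^2*Var(X) + 4^2*Var(Y)
= 25*7 + 16*10 = 335

335


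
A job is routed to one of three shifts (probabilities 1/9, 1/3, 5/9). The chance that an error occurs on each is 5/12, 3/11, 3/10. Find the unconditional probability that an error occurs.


P(A) = P(A|B1)P(B1) + P(A|B2)P(B2) + P(A|B3)P(B3)
= 5/12*1/9 + 3/11*1/3 + 3/10*5/9
= 5/108 + 1/11 + 1/6 = 361/1188

361/1188


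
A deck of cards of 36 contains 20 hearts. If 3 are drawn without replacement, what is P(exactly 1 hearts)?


P(X=1) = C(20,1)*C(16,2) / C(36,3)
= 20*120 / 7140
= 2400/7140 = 40/119

40/119


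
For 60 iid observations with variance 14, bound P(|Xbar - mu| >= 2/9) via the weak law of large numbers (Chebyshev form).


Var(Xbar) = Var(X)/n = 14/60
Chebyshev: P(|Xbar-mu| >= 2/9) <= Var(Xbar)/(2/9)^2 = (7/30)/(4/81) = 189/40
Bound exceeds 1, so trivial bound: 1

1


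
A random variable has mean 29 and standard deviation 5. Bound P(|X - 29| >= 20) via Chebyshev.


k = 20/5 = 4
Chebyshev: P(|X-mu| >= k*sigma) <= 1/k^2 = 1/4^2 = 1/16

1/16


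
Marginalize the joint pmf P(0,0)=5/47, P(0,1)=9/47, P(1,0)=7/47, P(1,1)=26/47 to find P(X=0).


P(X=0) = P(0,0)+P(0,1) = 5/47 + 9/47 = 14/47

14/47


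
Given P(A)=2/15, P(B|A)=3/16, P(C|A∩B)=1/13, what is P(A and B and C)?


P(A∩B∩C) = P(A) * P(B|A) * P(C|A∩B)
= 2/15 * 3/16 * 1/13
= 1/40 * 1/13 = 1/520

1/520


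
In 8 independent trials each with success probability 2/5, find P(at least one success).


P(at least one) = 1 - P(none)
P(none) = (1 - 2/5)^8 = (3/5)^8 = 6561/390625
P(at least one) = 1 - 6561/390625 = 384064/390625

384064/390625


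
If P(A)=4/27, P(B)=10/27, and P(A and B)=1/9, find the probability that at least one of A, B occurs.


P(A∪B) = P(A) + P(B) - P(A∩B)
= 4/27 + 10/27 - 1/9 = 11/27

11/27


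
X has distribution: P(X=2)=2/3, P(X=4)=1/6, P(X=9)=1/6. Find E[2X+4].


E[2X+4] = sum(g(x)*P(x))
= 8*2/3 + 12*1/6 + 22*1/6
= 11

11


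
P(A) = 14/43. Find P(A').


P(A') = 1 - P(A) = 1 - 14/43 = 29/43

29/43


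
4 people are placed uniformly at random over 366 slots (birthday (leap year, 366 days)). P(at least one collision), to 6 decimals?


P(all different) = prod((366-i)/366 for i=0..3) = 0.983689
P(at least one match) = 1 - 0.983689 = 0.016311

0.016311
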